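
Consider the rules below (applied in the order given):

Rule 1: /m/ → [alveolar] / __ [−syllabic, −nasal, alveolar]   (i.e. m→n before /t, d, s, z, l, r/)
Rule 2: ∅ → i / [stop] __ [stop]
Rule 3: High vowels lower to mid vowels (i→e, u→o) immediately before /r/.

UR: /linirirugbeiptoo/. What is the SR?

Rule 1 (nasal place assimilation): no segment meets the environment; /linirirugbeiptoo/ is unchanged.
Rule 2 (stop-cluster i-epenthesis): /g/ and /b/ form a stop–stop cluster, so [i] is inserted between them. /p/ and /t/ form a stop–stop cluster, so [i] is inserted between them. /linirirugbeiptoo/ → linirirugibeipitoo.
Rule 3 (pre-rhotic lowering): /i/ is a high vowel immediately before /r/, so it lowers to [e]. /i/ is a high vowel immediately before /r/, so it lowers to [e]. /linirirugibeipitoo/ → linererugibeipitoo.

linererugibeipitoo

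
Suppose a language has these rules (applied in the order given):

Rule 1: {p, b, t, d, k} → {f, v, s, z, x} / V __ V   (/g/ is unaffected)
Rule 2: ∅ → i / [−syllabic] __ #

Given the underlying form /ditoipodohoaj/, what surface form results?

disoifozohoaji

Rule 1 (intervocalic spirantization): /t/ is a stop between vowels /i/ and /o/, so it spirantizes to the fricative [s]. /p/ is a stop between vowels /i/ and /o/, so it spirantizes to the fricative [f]. /d/ is a stop between vowels /o/ and /o/, so it spirantizes to the fricative [z]. /ditoipodohoaj/ → disoifozohoaj.
Rule 2 (final i-epenthesis): the form ends in the consonant /j/, so [i] is inserted word-finally. /disoifozohoaj/ → disoifozohoaji.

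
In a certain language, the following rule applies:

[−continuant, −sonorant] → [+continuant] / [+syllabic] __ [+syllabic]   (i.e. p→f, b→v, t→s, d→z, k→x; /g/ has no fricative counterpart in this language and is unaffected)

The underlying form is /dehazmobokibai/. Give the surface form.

Scanning /dehazmobokibai/: /d/ at position 1 is not in the conditioning environment; /b/ is a stop between vowels /o/ and /o/, so it spirantizes to the fricative [v]; /k/ is a stop between vowels /o/ and /i/, so it spirantizes to the fricative [x]; /b/ is a stop between vowels /i/ and /a/, so it spirantizes to the fricative [v].
Result: [dehazmovoxivai].

dehazmovoxivai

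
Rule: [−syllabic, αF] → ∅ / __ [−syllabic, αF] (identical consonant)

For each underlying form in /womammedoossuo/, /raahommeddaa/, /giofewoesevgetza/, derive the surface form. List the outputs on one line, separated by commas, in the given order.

/womammedoossuo/: /mm/ is a geminate; the first /m/ deletes. /ss/ is a geminate; the first /s/ deletes. → [womamedoosuo].
/raahommeddaa/: /mm/ is a geminate; the first /m/ deletes. /dd/ is a geminate; the first /d/ deletes. → [raahomedaa].
/giofewoesevgetza/: the rule's environment is not met; surfaces unchanged as [giofewoesevgetza].

womamedoosuo, raahomedaa, giofewoesevgetza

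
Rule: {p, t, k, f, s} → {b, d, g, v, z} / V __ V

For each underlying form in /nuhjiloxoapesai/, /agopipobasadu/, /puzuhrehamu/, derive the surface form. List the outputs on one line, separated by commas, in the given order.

nuhjiloxoabezai, agobibobazadu, puzuhrehamu

/nuhjiloxoapesai/: /p/ is a voiceless obstruent between vowels /a/ and /e/, so it voices to [b]. /s/ is a voiceless obstruent between vowels /e/ and /a/, so it voices to [z]. → [nuhjiloxoabezai].
/agopipobasadu/: /p/ is a voiceless obstruent between vowels /o/ and /i/, so it voices to [b]. /p/ is a voiceless obstruent between vowels /i/ and /o/, so it voices to [b]. /s/ is a voiceless obstruent between vowels /a/ and /a/, so it voices to [z]. → [agobibobazadu].
/puzuhrehamu/: the rule's environment is not met; surfaces unchanged as [puzuhrehamu].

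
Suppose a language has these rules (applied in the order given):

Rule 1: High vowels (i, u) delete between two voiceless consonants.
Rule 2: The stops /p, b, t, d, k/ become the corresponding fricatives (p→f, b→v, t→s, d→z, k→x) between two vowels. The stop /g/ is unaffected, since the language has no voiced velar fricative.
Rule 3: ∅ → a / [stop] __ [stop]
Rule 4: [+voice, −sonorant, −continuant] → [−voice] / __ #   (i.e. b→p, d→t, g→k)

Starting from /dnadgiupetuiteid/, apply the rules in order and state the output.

dnadagiufesuiseit

Rule 1 (high vowel syncope): no segment meets the environment; /dnadgiupetuiteid/ is unchanged.
Rule 2 (intervocalic spirantization): /p/ is a stop between vowels /u/ and /e/, so it spirantizes to the fricative [f]. /t/ is a stop between vowels /e/ and /u/, so it spirantizes to the fricative [s]. /t/ is a stop between vowels /i/ and /e/, so it spirantizes to the fricative [s]. /dnadgiupetuiteid/ → dnadgiufesuiseid.
Rule 3 (stop-cluster a-epenthesis): /d/ and /g/ form a stop–stop cluster, so [a] is inserted between them. /dnadgiufesuiseid/ → dnadagiufesuiseid.
Rule 4 (final devoicing): /d/ is a voiced stop in word-final position, so it devoices to [t]. /dnadagiufesuiseid/ → dnadagiufesuiseit.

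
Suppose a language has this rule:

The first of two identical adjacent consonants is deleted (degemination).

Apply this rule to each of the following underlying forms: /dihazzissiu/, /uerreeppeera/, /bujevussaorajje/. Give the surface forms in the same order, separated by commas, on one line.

dihazisiu, uereepeera, bujevusaoraje

/dihazzissiu/: /zz/ is a geminate; the first /z/ deletes. /ss/ is a geminate; the first /s/ deletes. → [dihazisiu].
/uerreeppeera/: /rr/ is a geminate; the first /r/ deletes. /pp/ is a geminate; the first /p/ deletes. → [uereepeera].
/bujevussaorajje/: /ss/ is a geminate; the first /s/ deletes. /jj/ is a geminate; the first /j/ deletes. → [bujevusaoraje].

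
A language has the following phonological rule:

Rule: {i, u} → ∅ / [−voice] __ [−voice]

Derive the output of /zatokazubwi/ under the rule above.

No segment of /zatokazubwi/ meets the structural description of the rule, so the form surfaces unchanged.

zatokazubwi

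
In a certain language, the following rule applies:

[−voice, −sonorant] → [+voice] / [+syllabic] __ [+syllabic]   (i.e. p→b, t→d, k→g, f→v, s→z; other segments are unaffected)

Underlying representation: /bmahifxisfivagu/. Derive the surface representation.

No segment of /bmahifxisfivagu/ meets the structural description of the rule, so the form surfaces unchanged.

bmahifxisfivagu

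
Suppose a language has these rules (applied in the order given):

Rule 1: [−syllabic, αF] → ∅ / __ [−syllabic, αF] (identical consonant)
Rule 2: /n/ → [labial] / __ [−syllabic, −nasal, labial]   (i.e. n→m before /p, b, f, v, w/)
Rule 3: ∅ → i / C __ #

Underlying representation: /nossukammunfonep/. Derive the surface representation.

Rule 1 (degemination): /ss/ is a geminate; the first /s/ deletes. /mm/ is a geminate; the first /m/ deletes. /nossukammunfonep/ → nosukamunfonep.
Rule 2 (nasal place assimilation): /n/ precedes the labial consonant /f/, so it assimilates in place to [m]. /nosukamunfonep/ → nosukamumfonep.
Rule 3 (final i-epenthesis): the form ends in the consonant /p/, so [i] is inserted word-finally. /nosukamumfonep/ → nosukamumfonepi.

nosukamumfonepi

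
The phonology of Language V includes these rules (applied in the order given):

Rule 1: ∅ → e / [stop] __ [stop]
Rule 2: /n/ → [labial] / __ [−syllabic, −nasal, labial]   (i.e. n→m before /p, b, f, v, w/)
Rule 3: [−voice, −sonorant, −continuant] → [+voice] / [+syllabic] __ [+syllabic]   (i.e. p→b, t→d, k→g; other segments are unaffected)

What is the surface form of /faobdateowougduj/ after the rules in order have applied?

Rule 1 (stop-cluster e-epenthesis): /b/ and /d/ form a stop–stop cluster, so [e] is inserted between them. /g/ and /d/ form a stop–stop cluster, so [e] is inserted between them. /faobdateowougduj/ → faobedateowougeduj.
Rule 2 (nasal place assimilation): no segment meets the environment; /faobedateowougeduj/ is unchanged.
Rule 3 (intervocalic voicing): /t/ is a voiceless stop between vowels /a/ and /e/, so it voices to [d]. /faobedateowougeduj/ → faobedadeowougeduj.

faobedadeowougeduj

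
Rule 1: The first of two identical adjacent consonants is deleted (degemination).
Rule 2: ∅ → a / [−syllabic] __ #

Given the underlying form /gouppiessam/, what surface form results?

goupiesama

Rule 1 (degemination): /pp/ is a geminate; the first /p/ deletes. /ss/ is a geminate; the first /s/ deletes. /gouppiessam/ → goupiesam.
Rule 2 (final a-epenthesis): the form ends in the consonant /m/, so [a] is inserted word-finally. /goupiesam/ → goupiesama.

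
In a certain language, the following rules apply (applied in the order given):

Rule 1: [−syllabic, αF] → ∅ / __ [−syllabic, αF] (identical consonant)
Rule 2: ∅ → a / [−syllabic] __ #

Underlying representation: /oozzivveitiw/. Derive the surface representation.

Rule 1 (degemination): /zz/ is a geminate; the first /z/ deletes. /vv/ is a geminate; the first /v/ deletes. /oozzivveitiw/ → ooziveitiw.
Rule 2 (final a-epenthesis): the form ends in the consonant /w/, so [a] is inserted word-finally. /ooziveitiw/ → ooziveitiwa.

ooziveitiwa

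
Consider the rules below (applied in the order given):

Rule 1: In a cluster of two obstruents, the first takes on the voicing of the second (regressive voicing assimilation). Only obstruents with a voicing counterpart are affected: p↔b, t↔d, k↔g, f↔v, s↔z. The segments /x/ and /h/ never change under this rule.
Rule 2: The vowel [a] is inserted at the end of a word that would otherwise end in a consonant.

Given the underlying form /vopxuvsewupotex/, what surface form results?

Rule 1 (regressive voicing assimilation): /v/ precedes the voiceless obstruent /s/, so it devoices to [f] by assimilation. /vopxuvsewupotex/ → vopxufsewupotex.
Rule 2 (final a-epenthesis): the form ends in the consonant /x/, so [a] is inserted word-finally. /vopxufsewupotex/ → vopxufsewupotexa.

vopxufsewupotexa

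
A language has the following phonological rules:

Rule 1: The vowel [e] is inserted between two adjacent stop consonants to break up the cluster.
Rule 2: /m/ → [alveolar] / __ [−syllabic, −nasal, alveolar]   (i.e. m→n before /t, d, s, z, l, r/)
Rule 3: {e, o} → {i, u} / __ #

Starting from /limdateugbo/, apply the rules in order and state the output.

lindateugebu

Rule 1 (stop-cluster e-epenthesis): /g/ and /b/ form a stop–stop cluster, so [e] is inserted between them. /limdateugbo/ → limdateugebo.
Rule 2 (nasal place assimilation): /m/ precedes the alveolar consonant /d/, so it assimilates in place to [n]. /limdateugebo/ → lindateugebo.
Rule 3 (final vowel raising): /o/ is a mid vowel in word-final position, so it raises to [u]. /lindateugebo/ → lindateugebu.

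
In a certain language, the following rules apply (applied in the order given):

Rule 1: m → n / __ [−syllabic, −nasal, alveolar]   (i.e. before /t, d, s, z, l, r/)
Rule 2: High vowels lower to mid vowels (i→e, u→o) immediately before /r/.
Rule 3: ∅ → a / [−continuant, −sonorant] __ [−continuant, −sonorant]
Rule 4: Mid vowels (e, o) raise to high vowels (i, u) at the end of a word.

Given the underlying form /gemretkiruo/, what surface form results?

Rule 1 (nasal place assimilation): /m/ precedes the alveolar consonant /r/, so it assimilates in place to [n]. /gemretkiruo/ → genretkiruo.
Rule 2 (pre-rhotic lowering): /i/ is a high vowel immediately before /r/, so it lowers to [e]. /genretkiruo/ → genretkeruo.
Rule 3 (stop-cluster a-epenthesis): /t/ and /k/ form a stop–stop cluster, so [a] is inserted between them. /genretkeruo/ → genretakeruo.
Rule 4 (final vowel raising): /o/ is a mid vowel in word-final position, so it raises to [u]. /genretakeruo/ → genretakeruu.

genretakeruu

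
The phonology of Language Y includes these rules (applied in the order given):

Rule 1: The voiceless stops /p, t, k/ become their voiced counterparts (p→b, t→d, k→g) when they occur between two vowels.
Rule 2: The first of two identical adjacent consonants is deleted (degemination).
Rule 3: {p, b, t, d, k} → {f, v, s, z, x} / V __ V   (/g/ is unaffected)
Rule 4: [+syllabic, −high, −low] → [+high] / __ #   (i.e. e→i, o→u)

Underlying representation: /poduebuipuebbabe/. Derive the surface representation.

Rule 1 (intervocalic voicing): /p/ is a voiceless stop between vowels /i/ and /u/, so it voices to [b]. /poduebuipuebbabe/ → poduebuibuebbabe.
Rule 2 (degemination): /bb/ is a geminate; the first /b/ deletes. /poduebuibuebbabe/ → poduebuibuebabe.
Rule 3 (intervocalic spirantization): /d/ is a stop between vowels /o/ and /u/, so it spirantizes to the fricative [z]. /b/ is a stop between vowels /e/ and /u/, so it spirantizes to the fricative [v]. /b/ is a stop between vowels /i/ and /u/, so it spirantizes to the fricative [v]. /b/ is a stop between vowels /e/ and /a/, so it spirantizes to the fricative [v]. /b/ is a stop between vowels /a/ and /e/, so it spirantizes to the fricative [v]. /poduebuibuebabe/ → pozuevuivuevave.
Rule 4 (final vowel raising): /e/ is a mid vowel in word-final position, so it raises to [i]. /pozuevuivuevave/ → pozuevuivuevavi.

pozuevuivuevavi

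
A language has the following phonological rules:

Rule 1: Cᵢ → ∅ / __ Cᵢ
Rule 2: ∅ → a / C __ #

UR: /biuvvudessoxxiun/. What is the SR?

Rule 1 (degemination): /vv/ is a geminate; the first /v/ deletes. /ss/ is a geminate; the first /s/ deletes. /xx/ is a geminate; the first /x/ deletes. /biuvvudessoxxiun/ → biuvudesoxiun.
Rule 2 (final a-epenthesis): the form ends in the consonant /n/, so [a] is inserted word-finally. /biuvudesoxiun/ → biuvudesoxiuna.

biuvudesoxiuna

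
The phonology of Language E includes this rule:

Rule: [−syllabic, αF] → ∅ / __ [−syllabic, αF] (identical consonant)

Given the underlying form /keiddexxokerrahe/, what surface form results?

keidexokerahe

/dd/ is a geminate; the first /d/ deletes.
/xx/ is a geminate; the first /x/ deletes.
/rr/ is a geminate; the first /r/ deletes.
Surface form: [keidexokerahe].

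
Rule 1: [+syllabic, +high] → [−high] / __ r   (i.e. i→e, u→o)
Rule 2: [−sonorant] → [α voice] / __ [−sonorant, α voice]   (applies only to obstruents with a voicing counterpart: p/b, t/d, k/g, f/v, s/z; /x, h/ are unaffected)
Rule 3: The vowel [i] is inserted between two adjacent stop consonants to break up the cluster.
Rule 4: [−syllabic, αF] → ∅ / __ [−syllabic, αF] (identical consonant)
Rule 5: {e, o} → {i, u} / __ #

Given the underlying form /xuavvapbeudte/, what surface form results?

Rule 1 (pre-rhotic lowering): no segment meets the environment; /xuavvapbeudte/ is unchanged.
Rule 2 (regressive voicing assimilation): /p/ precedes the voiced obstruent /b/, so it voices to [b] by assimilation. /d/ precedes the voiceless obstruent /t/, so it devoices to [t] by assimilation. /xuavvapbeudte/ → xuavvabbeutte.
Rule 3 (stop-cluster i-epenthesis): /b/ and /b/ form a stop–stop cluster, so [i] is inserted between them. /t/ and /t/ form a stop–stop cluster, so [i] is inserted between them. /xuavvabbeutte/ → xuavvabibeutite.
Rule 4 (degemination): /vv/ is a geminate; the first /v/ deletes. /xuavvabibeutite/ → xuavabibeutite.
Rule 5 (final vowel raising): /e/ is a mid vowel in word-final position, so it raises to [i]. /xuavabibeutite/ → xuavabibeutiti.

xuavabibeutiti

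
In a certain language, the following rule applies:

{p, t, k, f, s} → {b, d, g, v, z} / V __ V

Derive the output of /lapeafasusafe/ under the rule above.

labeavazuzave

/p/ is a voiceless obstruent between vowels /a/ and /e/, so it voices to [b].
/f/ is a voiceless obstruent between vowels /a/ and /a/, so it voices to [v].
/s/ is a voiceless obstruent between vowels /a/ and /u/, so it voices to [z].
/s/ is a voiceless obstruent between vowels /u/ and /a/, so it voices to [z].
/f/ is a voiceless obstruent between vowels /a/ and /e/, so it voices to [v].
Surface form: [labeavazuzave].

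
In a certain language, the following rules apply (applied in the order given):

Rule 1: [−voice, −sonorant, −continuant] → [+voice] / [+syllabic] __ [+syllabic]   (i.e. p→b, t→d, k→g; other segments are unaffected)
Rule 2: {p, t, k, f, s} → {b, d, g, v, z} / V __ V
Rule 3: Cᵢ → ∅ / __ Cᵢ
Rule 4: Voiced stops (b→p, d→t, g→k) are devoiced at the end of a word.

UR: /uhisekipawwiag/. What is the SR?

Rule 1 (intervocalic voicing): /k/ is a voiceless stop between vowels /e/ and /i/, so it voices to [g]. /p/ is a voiceless stop between vowels /i/ and /a/, so it voices to [b]. /uhisekipawwiag/ → uhisegibawwiag.
Rule 2 (intervocalic voicing): /s/ is a voiceless obstruent between vowels /i/ and /e/, so it voices to [z]. /uhisegibawwiag/ → uhizegibawwiag.
Rule 3 (degemination): /ww/ is a geminate; the first /w/ deletes. /uhizegibawwiag/ → uhizegibawiag.
Rule 4 (final devoicing): /g/ is a voiced stop in word-final position, so it devoices to [k]. /uhizegibawiag/ → uhizegibawiak.

uhizegibawiak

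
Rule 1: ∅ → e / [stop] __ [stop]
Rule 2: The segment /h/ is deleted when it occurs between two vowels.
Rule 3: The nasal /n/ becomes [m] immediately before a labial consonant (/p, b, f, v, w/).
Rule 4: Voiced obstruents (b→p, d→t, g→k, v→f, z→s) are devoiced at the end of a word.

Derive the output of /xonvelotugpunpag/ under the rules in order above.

xomvelotugepumpak

Rule 1 (stop-cluster e-epenthesis): /g/ and /p/ form a stop–stop cluster, so [e] is inserted between them. /xonvelotugpunpag/ → xonvelotugepunpag.
Rule 2 (intervocalic h-deletion): no segment meets the environment; /xonvelotugepunpag/ is unchanged.
Rule 3 (nasal place assimilation): /n/ precedes the labial consonant /v/, so it assimilates in place to [m]. /n/ precedes the labial consonant /p/, so it assimilates in place to [m]. /xonvelotugepunpag/ → xomvelotugepumpag.
Rule 4 (final devoicing): /g/ is a voiced obstruent in word-final position, so it devoices to [k]. /xomvelotugepumpag/ → xomvelotugepumpak.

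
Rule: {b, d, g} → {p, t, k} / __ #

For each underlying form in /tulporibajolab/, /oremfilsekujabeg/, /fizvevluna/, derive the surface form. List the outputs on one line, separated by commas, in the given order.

/tulporibajolab/: /b/ is a voiced stop in word-final position, so it devoices to [p]. → [tulporibajolap].
/oremfilsekujabeg/: /g/ is a voiced stop in word-final position, so it devoices to [k]. → [oremfilsekujabek].
/fizvevluna/: the rule's environment is not met; surfaces unchanged as [fizvevluna].

tulporibajolap, oremfilsekujabek, fizvevluna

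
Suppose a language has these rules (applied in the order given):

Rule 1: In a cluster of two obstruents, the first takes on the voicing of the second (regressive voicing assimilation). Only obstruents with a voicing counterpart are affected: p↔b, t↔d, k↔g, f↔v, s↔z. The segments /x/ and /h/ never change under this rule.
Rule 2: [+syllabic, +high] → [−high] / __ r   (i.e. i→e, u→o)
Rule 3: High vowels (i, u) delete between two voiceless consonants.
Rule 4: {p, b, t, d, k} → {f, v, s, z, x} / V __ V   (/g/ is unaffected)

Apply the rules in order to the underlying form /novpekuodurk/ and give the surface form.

nofpexuozork

Rule 1 (regressive voicing assimilation): /v/ precedes the voiceless obstruent /p/, so it devoices to [f] by assimilation. /novpekuodurk/ → nofpekuodurk.
Rule 2 (pre-rhotic lowering): /u/ is a high vowel immediately before /r/, so it lowers to [o]. /nofpekuodurk/ → nofpekuodork.
Rule 3 (high vowel syncope): no segment meets the environment; /nofpekuodork/ is unchanged.
Rule 4 (intervocalic spirantization): /k/ is a stop between vowels /e/ and /u/, so it spirantizes to the fricative [x]. /d/ is a stop between vowels /o/ and /o/, so it spirantizes to the fricative [z]. /nofpekuodork/ → nofpexuozork.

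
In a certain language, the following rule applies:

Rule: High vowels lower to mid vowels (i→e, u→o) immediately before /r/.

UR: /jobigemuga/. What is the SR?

No segment of /jobigemuga/ meets the structural description of the rule, so the form surfaces unchanged.

jobigemuga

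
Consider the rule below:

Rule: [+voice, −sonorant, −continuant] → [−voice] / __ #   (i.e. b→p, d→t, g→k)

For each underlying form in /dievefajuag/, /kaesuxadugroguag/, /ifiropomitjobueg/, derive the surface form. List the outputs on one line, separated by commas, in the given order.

dievefajuak, kaesuxadugroguak, ifiropomitjobuek

/dievefajuag/: /g/ is a voiced stop in word-final position, so it devoices to [k]. → [dievefajuak].
/kaesuxadugroguag/: /g/ is a voiced stop in word-final position, so it devoices to [k]. → [kaesuxadugroguak].
/ifiropomitjobueg/: /g/ is a voiced stop in word-final position, so it devoices to [k]. → [ifiropomitjobuek].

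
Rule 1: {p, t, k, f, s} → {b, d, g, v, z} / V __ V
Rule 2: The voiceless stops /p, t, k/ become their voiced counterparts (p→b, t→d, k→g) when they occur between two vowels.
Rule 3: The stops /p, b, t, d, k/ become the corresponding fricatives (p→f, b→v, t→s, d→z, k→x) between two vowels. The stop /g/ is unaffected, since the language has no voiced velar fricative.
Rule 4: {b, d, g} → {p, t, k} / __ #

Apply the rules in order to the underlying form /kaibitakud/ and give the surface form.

kaivizagut

Rule 1 (intervocalic voicing): /t/ is a voiceless obstruent between vowels /i/ and /a/, so it voices to [d]. /k/ is a voiceless obstruent between vowels /a/ and /u/, so it voices to [g]. /kaibitakud/ → kaibidagud.
Rule 2 (intervocalic voicing): no segment meets the environment; /kaibidagud/ is unchanged.
Rule 3 (intervocalic spirantization): /b/ is a stop between vowels /i/ and /i/, so it spirantizes to the fricative [v]. /d/ is a stop between vowels /i/ and /a/, so it spirantizes to the fricative [z]. /kaibidagud/ → kaivizagud.
Rule 4 (final devoicing): /d/ is a voiced stop in word-final position, so it devoices to [t]. /kaivizagud/ → kaivizagut.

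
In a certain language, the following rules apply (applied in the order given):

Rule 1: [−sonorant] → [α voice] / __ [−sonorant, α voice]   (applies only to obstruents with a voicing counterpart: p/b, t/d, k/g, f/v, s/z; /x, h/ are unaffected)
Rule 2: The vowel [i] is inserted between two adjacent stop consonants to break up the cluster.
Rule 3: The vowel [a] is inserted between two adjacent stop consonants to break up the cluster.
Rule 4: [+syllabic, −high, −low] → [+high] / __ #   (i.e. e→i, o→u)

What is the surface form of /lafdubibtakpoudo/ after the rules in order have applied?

Rule 1 (regressive voicing assimilation): /f/ precedes the voiced obstruent /d/, so it voices to [v] by assimilation. /b/ precedes the voiceless obstruent /t/, so it devoices to [p] by assimilation. /lafdubibtakpoudo/ → lavdubiptakpoudo.
Rule 2 (stop-cluster i-epenthesis): /p/ and /t/ form a stop–stop cluster, so [i] is inserted between them. /k/ and /p/ form a stop–stop cluster, so [i] is inserted between them. /lavdubiptakpoudo/ → lavdubipitakipoudo.
Rule 3 (stop-cluster a-epenthesis): no segment meets the environment; /lavdubipitakipoudo/ is unchanged.
Rule 4 (final vowel raising): /o/ is a mid vowel in word-final position, so it raises to [u]. /lavdubipitakipoudo/ → lavdubipitakipoudu.

lavdubipitakipoudu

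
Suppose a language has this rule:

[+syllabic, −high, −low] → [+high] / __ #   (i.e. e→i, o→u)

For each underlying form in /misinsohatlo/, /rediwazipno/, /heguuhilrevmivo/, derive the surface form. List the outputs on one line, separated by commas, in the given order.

misinsohatlu, rediwazipnu, heguuhilrevmivu

/misinsohatlo/: /o/ is a mid vowel in word-final position, so it raises to [u]. → [misinsohatlu].
/rediwazipno/: /o/ is a mid vowel in word-final position, so it raises to [u]. → [rediwazipnu].
/heguuhilrevmivo/: /o/ is a mid vowel in word-final position, so it raises to [u]. → [heguuhilrevmivu].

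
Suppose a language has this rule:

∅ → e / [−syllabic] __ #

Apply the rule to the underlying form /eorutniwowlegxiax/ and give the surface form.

eorutniwowlegxiaxe

the form ends in the consonant /x/, so [e] is inserted word-finally.
Surface form: [eorutniwowlegxiaxe].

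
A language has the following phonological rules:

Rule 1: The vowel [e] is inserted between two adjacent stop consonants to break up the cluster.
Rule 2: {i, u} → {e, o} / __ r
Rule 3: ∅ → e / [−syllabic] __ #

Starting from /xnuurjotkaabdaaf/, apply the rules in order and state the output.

Rule 1 (stop-cluster e-epenthesis): /t/ and /k/ form a stop–stop cluster, so [e] is inserted between them. /b/ and /d/ form a stop–stop cluster, so [e] is inserted between them. /xnuurjotkaabdaaf/ → xnuurjotekaabedaaf.
Rule 2 (pre-rhotic lowering): /u/ is a high vowel immediately before /r/, so it lowers to [o]. /xnuurjotekaabedaaf/ → xnuorjotekaabedaaf.
Rule 3 (final e-epenthesis): the form ends in the consonant /f/, so [e] is inserted word-finally. /xnuorjotekaabedaaf/ → xnuorjotekaabedaafe.

xnuorjotekaabedaafe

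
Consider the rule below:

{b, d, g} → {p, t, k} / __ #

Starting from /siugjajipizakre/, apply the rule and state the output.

No segment of /siugjajipizakre/ meets the structural description of the rule, so the form surfaces unchanged.

siugjajipizakre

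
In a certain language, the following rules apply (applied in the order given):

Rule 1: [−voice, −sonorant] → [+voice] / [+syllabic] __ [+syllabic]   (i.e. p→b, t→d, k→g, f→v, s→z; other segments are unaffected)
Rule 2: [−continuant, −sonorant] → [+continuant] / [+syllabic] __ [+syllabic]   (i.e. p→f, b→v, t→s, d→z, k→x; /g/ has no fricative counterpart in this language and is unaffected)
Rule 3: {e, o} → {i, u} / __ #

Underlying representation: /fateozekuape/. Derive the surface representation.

fazeozeguavi

Rule 1 (intervocalic voicing): /t/ is a voiceless obstruent between vowels /a/ and /e/, so it voices to [d]. /k/ is a voiceless obstruent between vowels /e/ and /u/, so it voices to [g]. /p/ is a voiceless obstruent between vowels /a/ and /e/, so it voices to [b]. /fateozekuape/ → fadeozeguabe.
Rule 2 (intervocalic spirantization): /d/ is a stop between vowels /a/ and /e/, so it spirantizes to the fricative [z]. /b/ is a stop between vowels /a/ and /e/, so it spirantizes to the fricative [v]. /fadeozeguabe/ → fazeozeguave.
Rule 3 (final vowel raising): /e/ is a mid vowel in word-final position, so it raises to [i]. /fazeozeguave/ → fazeozeguavi.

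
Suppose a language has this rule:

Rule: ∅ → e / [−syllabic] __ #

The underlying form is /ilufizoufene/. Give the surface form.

No segment of /ilufizoufene/ meets the structural description of the rule, so the form surfaces unchanged.

ilufizoufene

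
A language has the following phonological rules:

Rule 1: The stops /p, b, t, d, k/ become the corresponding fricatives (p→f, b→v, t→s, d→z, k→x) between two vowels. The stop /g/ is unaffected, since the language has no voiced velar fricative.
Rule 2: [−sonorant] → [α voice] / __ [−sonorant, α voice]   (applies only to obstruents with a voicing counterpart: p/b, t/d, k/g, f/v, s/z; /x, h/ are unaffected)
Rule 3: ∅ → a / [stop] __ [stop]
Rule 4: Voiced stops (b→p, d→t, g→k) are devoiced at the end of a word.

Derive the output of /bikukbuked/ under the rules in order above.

Rule 1 (intervocalic spirantization): /k/ is a stop between vowels /i/ and /u/, so it spirantizes to the fricative [x]. /k/ is a stop between vowels /u/ and /e/, so it spirantizes to the fricative [x]. /bikukbuked/ → bixukbuxed.
Rule 2 (regressive voicing assimilation): /k/ precedes the voiced obstruent /b/, so it voices to [g] by assimilation. /bixukbuxed/ → bixugbuxed.
Rule 3 (stop-cluster a-epenthesis): /g/ and /b/ form a stop–stop cluster, so [a] is inserted between them. /bixugbuxed/ → bixugabuxed.
Rule 4 (final devoicing): /d/ is a voiced stop in word-final position, so it devoices to [t]. /bixugabuxed/ → bixugabuxet.

bixugabuxet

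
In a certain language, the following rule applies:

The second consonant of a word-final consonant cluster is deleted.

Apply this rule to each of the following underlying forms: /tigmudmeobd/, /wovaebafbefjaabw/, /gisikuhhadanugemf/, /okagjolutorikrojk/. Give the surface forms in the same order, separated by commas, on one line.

tigmudmeob, wovaebafbefjaab, gisikuhhadanugem, okagjolutorikroj

/tigmudmeobd/: /d/ is the second consonant of a word-final cluster /bd/, so it deletes. → [tigmudmeob].
/wovaebafbefjaabw/: /w/ is the second consonant of a word-final cluster /bw/, so it deletes. → [wovaebafbefjaab].
/gisikuhhadanugemf/: /f/ is the second consonant of a word-final cluster /mf/, so it deletes. → [gisikuhhadanugem].
/okagjolutorikrojk/: /k/ is the second consonant of a word-final cluster /jk/, so it deletes. → [okagjolutorikroj].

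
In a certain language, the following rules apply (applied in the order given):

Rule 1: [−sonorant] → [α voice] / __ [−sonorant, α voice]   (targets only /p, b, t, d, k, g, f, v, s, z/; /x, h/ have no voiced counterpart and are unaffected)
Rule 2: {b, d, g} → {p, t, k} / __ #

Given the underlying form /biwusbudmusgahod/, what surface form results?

Rule 1 (regressive voicing assimilation): /s/ precedes the voiced obstruent /b/, so it voices to [z] by assimilation. /s/ precedes the voiced obstruent /g/, so it voices to [z] by assimilation. /biwusbudmusgahod/ → biwuzbudmuzgahod.
Rule 2 (final devoicing): /d/ is a voiced stop in word-final position, so it devoices to [t]. /biwuzbudmuzgahod/ → biwuzbudmuzgahot.

biwuzbudmuzgahot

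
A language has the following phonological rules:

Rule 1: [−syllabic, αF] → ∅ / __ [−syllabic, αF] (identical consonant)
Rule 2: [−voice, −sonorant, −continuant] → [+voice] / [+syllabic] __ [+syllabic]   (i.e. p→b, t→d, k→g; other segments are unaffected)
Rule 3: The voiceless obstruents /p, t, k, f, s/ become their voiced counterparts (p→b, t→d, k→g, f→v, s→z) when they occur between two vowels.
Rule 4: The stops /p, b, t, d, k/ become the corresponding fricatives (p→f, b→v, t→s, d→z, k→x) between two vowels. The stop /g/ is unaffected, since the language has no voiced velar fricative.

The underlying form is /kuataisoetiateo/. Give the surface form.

Rule 1 (degemination): no segment meets the environment; /kuataisoetiateo/ is unchanged.
Rule 2 (intervocalic voicing): /t/ is a voiceless stop between vowels /a/ and /a/, so it voices to [d]. /t/ is a voiceless stop between vowels /e/ and /i/, so it voices to [d]. /t/ is a voiceless stop between vowels /a/ and /e/, so it voices to [d]. /kuataisoetiateo/ → kuadaisoediadeo.
Rule 3 (intervocalic voicing): /s/ is a voiceless obstruent between vowels /i/ and /o/, so it voices to [z]. /kuadaisoediadeo/ → kuadaizoediadeo.
Rule 4 (intervocalic spirantization): /d/ is a stop between vowels /a/ and /a/, so it spirantizes to the fricative [z]. /d/ is a stop between vowels /e/ and /i/, so it spirantizes to the fricative [z]. /d/ is a stop between vowels /a/ and /e/, so it spirantizes to the fricative [z]. /kuadaizoediadeo/ → kuazaizoeziazeo.

kuazaizoeziazeo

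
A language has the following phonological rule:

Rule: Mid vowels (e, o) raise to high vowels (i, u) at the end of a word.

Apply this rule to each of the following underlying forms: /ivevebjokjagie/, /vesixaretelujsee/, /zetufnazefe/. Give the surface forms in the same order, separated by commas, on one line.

/ivevebjokjagie/: /e/ is a mid vowel in word-final position, so it raises to [i]. → [ivevebjokjagii].
/vesixaretelujsee/: /e/ is a mid vowel in word-final position, so it raises to [i]. → [vesixaretelujsei].
/zetufnazefe/: /e/ is a mid vowel in word-final position, so it raises to [i]. → [zetufnazefi].

ivevebjokjagii, vesixaretelujsei, zetufnazefi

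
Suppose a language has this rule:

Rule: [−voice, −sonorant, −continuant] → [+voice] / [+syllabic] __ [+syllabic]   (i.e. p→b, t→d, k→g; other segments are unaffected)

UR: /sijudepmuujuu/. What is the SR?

sijudepmuujuu

No segment of /sijudepmuujuu/ meets the structural description of the rule, so the form surfaces unchanged.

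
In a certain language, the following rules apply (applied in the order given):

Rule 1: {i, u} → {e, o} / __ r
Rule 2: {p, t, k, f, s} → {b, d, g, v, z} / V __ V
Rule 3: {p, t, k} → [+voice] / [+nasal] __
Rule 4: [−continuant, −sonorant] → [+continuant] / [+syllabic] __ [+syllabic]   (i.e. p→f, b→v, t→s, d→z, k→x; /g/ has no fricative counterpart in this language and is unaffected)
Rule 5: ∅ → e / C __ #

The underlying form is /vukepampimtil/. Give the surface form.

Rule 1 (pre-rhotic lowering): no segment meets the environment; /vukepampimtil/ is unchanged.
Rule 2 (intervocalic voicing): /k/ is a voiceless obstruent between vowels /u/ and /e/, so it voices to [g]. /p/ is a voiceless obstruent between vowels /e/ and /a/, so it voices to [b]. /vukepampimtil/ → vugebampimtil.
Rule 3 (post-nasal voicing): /p/ is a voiceless stop immediately after the nasal /m/, so it voices to [b]. /t/ is a voiceless stop immediately after the nasal /m/, so it voices to [d]. /vugebampimtil/ → vugebambimdil.
Rule 4 (intervocalic spirantization): /b/ is a stop between vowels /e/ and /a/, so it spirantizes to the fricative [v]. /vugebambimdil/ → vugevambimdil.
Rule 5 (final e-epenthesis): the form ends in the consonant /l/, so [e] is inserted word-finally. /vugevambimdil/ → vugevambimdile.

vugevambimdile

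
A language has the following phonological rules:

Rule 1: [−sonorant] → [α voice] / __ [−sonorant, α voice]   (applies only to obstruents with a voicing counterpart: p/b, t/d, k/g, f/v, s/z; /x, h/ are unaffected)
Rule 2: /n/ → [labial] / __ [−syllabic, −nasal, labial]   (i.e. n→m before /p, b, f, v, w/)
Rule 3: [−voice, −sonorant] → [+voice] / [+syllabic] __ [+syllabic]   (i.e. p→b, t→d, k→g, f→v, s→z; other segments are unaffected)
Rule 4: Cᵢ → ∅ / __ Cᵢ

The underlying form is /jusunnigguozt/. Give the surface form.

juzuniguost

Rule 1 (regressive voicing assimilation): /z/ precedes the voiceless obstruent /t/, so it devoices to [s] by assimilation. /jusunnigguozt/ → jusunnigguost.
Rule 2 (nasal place assimilation): no segment meets the environment; /jusunnigguost/ is unchanged.
Rule 3 (intervocalic voicing): /s/ is a voiceless obstruent between vowels /u/ and /u/, so it voices to [z]. /jusunnigguost/ → juzunnigguost.
Rule 4 (degemination): /nn/ is a geminate; the first /n/ deletes. /gg/ is a geminate; the first /g/ deletes. /juzunnigguost/ → juzuniguost.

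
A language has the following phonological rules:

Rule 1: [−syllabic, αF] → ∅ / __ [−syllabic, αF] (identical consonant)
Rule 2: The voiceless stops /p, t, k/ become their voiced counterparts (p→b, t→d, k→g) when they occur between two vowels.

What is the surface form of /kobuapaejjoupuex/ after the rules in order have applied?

Rule 1 (degemination): /jj/ is a geminate; the first /j/ deletes. /kobuapaejjoupuex/ → kobuapaejoupuex.
Rule 2 (intervocalic voicing): /p/ is a voiceless stop between vowels /a/ and /a/, so it voices to [b]. /p/ is a voiceless stop between vowels /u/ and /u/, so it voices to [b]. /kobuapaejoupuex/ → kobuabaejoubuex.

kobuabaejoubuex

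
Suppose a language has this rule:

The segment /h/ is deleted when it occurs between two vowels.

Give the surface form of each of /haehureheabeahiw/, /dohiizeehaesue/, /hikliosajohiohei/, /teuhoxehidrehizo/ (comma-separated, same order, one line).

/haehureheabeahiw/: /h/ occurs between vowels /e/ and /u/, so it deletes. /h/ occurs between vowels /e/ and /e/, so it deletes. /h/ occurs between vowels /a/ and /i/, so it deletes. → [haeureeabeaiw].
/dohiizeehaesue/: /h/ occurs between vowels /o/ and /i/, so it deletes. /h/ occurs between vowels /e/ and /a/, so it deletes. → [doiizeeaesue].
/hikliosajohiohei/: /h/ occurs between vowels /o/ and /i/, so it deletes. /h/ occurs between vowels /o/ and /e/, so it deletes. → [hikliosajoioei].
/teuhoxehidrehizo/: /h/ occurs between vowels /u/ and /o/, so it deletes. /h/ occurs between vowels /e/ and /i/, so it deletes. /h/ occurs between vowels /e/ and /i/, so it deletes. → [teuoxeidreizo].

haeureeabeaiw, doiizeeaesue, hikliosajoioei, teuoxeidreizo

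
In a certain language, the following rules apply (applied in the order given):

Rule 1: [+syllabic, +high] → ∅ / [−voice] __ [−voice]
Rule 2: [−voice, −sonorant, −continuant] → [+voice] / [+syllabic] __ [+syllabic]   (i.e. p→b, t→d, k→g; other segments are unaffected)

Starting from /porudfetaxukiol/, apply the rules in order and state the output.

Rule 1 (high vowel syncope): /u/ is a high vowel flanked by voiceless consonants /x/ and /k/, so it deletes. /porudfetaxukiol/ → porudfetaxkiol.
Rule 2 (intervocalic voicing): /t/ is a voiceless stop between vowels /e/ and /a/, so it voices to [d]. /porudfetaxkiol/ → porudfedaxkiol.

porudfedaxkiol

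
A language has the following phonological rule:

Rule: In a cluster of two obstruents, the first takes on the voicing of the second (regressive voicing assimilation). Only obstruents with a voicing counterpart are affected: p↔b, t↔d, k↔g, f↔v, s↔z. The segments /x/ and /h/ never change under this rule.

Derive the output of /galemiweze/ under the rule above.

galemiweze

No segment of /galemiweze/ meets the structural description of the rule, so the form surfaces unchanged.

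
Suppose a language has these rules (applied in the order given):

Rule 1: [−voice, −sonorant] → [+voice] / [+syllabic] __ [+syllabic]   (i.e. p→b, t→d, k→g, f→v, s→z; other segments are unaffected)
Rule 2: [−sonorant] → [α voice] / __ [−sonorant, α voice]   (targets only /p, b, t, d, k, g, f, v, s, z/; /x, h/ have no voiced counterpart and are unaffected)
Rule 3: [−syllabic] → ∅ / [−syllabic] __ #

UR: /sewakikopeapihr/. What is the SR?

Rule 1 (intervocalic voicing): /k/ is a voiceless obstruent between vowels /a/ and /i/, so it voices to [g]. /k/ is a voiceless obstruent between vowels /i/ and /o/, so it voices to [g]. /p/ is a voiceless obstruent between vowels /o/ and /e/, so it voices to [b]. /p/ is a voiceless obstruent between vowels /a/ and /i/, so it voices to [b]. /sewakikopeapihr/ → sewagigobeabihr.
Rule 2 (regressive voicing assimilation): no segment meets the environment; /sewagigobeabihr/ is unchanged.
Rule 3 (final cluster simplification): /r/ is the second consonant of a word-final cluster /hr/, so it deletes. /sewagigobeabihr/ → sewagigobeabih.

sewagigobeabih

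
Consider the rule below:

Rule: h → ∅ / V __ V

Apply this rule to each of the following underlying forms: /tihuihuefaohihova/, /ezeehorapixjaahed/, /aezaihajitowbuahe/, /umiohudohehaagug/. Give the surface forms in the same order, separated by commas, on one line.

tiuiuefaoiova, ezeeorapixjaaed, aezaiajitowbuae, umioudoeaagug

/tihuihuefaohihova/: /h/ occurs between vowels /i/ and /u/, so it deletes. /h/ occurs between vowels /i/ and /u/, so it deletes. /h/ occurs between vowels /o/ and /i/, so it deletes. /h/ occurs between vowels /i/ and /o/, so it deletes. → [tiuiuefaoiova].
/ezeehorapixjaahed/: /h/ occurs between vowels /e/ and /o/, so it deletes. /h/ occurs between vowels /a/ and /e/, so it deletes. → [ezeeorapixjaaed].
/aezaihajitowbuahe/: /h/ occurs between vowels /i/ and /a/, so it deletes. /h/ occurs between vowels /a/ and /e/, so it deletes. → [aezaiajitowbuae].
/umiohudohehaagug/: /h/ occurs between vowels /o/ and /u/, so it deletes. /h/ occurs between vowels /o/ and /e/, so it deletes. /h/ occurs between vowels /e/ and /a/, so it deletes. → [umioudoeaagug].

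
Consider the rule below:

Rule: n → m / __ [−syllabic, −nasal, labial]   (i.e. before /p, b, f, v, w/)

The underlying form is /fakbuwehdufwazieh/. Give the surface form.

fakbuwehdufwazieh

No segment of /fakbuwehdufwazieh/ meets the structural description of the rule, so the form surfaces unchanged.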